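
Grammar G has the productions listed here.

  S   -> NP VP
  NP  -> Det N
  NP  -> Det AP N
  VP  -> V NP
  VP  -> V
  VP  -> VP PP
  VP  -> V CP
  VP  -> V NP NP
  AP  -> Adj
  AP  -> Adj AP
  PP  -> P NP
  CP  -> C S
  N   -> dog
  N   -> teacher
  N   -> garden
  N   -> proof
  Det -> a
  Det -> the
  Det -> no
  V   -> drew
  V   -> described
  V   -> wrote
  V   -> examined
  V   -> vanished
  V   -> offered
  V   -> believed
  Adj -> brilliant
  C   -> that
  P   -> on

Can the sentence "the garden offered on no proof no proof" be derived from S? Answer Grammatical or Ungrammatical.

For S → NP VP, the only prefix that parses as NP is 'the garden', but the remainder 'offered on no proof no proof' is not a VP under these rules.

Ungrammatical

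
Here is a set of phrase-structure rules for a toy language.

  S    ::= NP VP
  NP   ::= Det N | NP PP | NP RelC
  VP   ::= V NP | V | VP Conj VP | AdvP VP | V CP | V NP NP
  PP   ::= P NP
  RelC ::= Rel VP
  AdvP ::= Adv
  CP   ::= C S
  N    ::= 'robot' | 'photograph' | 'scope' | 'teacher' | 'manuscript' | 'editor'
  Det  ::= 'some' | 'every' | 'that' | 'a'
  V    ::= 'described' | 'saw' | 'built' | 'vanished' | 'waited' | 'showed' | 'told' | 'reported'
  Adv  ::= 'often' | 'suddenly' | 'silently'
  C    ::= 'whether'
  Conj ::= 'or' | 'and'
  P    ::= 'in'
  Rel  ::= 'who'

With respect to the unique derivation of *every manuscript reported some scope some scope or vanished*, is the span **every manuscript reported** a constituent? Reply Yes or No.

No

[S [NP [Det every] [N manuscript]] [VP [VP [V reported] [NP [Det some] [N scope]] [NP [Det some] [N scope]]] [Conj or] [VP [V vanished]]]]
The smallest constituent containing 'every manuscript reported' is the S spanning 'every manuscript reported some scope some scope or vanished'; no single node in the tree dominates exactly the given words.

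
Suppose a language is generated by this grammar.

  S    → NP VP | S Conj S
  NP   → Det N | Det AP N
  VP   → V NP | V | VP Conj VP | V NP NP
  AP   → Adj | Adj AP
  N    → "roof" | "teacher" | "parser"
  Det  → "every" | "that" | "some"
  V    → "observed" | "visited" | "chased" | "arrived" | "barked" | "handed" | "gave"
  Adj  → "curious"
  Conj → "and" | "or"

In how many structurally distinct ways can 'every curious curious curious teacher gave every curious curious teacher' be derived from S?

1

[S [NP [Det every] [AP [Adj curious] [AP [Adj curious] [AP [Adj curious]]]] [N teacher]] [VP [V gave] [NP [Det every] [AP [Adj curious] [AP [Adj curious]]] [N teacher]]]]
No rule offers an alternative attachment or grouping for any span, so this is the only derivation.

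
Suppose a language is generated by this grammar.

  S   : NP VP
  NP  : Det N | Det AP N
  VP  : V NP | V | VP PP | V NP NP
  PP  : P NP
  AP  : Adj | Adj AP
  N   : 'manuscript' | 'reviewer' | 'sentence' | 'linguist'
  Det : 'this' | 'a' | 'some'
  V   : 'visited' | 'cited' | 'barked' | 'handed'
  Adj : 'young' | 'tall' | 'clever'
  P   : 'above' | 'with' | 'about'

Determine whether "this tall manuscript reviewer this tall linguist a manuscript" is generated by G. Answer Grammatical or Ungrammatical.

An N word can never sit immediately before an N word in any string this grammar generates, so the substring 'manuscript reviewer' rules out a derivation.

Ungrammatical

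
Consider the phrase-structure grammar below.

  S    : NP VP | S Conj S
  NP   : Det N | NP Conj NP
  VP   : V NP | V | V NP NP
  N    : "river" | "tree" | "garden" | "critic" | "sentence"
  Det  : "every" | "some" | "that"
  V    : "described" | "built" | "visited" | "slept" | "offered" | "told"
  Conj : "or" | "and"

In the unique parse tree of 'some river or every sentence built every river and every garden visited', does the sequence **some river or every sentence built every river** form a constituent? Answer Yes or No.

[S [S [NP [NP [Det some] [N river]] [Conj or] [NP [Det every] [N sentence]]] [VP [V built] [NP [Det every] [N river]]]] [Conj and] [S [NP [Det every] [N garden]] [VP [V visited]]]]
The words 'some river or every sentence built every river' are exhaustively dominated by a single S node (built by S → NP VP), so they form a constituent.

Yes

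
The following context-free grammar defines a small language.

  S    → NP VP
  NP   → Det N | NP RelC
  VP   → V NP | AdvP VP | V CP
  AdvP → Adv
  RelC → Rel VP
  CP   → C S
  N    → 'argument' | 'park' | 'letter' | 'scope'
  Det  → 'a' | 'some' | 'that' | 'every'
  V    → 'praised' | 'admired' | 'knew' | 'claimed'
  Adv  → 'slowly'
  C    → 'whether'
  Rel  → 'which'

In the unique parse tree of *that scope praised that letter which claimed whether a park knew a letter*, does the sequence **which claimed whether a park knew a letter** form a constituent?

Yes

[S [NP [Det that] [N scope]] [VP [V praised] [NP [NP [Det that] [N letter]] [RelC [Rel which] [VP [V claimed] [CP [C whether] [S [NP [Det a] [N park]] [VP [V knew] [NP [Det a] [N letter]]]]]]]]]]
The words 'which claimed whether a park knew a letter' are exhaustively dominated by a single RelC node (built by RelC → Rel VP), so they form a constituent.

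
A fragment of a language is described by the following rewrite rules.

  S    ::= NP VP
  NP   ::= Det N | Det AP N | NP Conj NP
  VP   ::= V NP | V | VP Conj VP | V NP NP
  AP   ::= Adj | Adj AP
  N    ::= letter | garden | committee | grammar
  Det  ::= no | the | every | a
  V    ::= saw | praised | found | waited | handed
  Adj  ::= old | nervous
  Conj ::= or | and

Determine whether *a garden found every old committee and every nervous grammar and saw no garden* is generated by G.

S
  NP
    Det: a
    N: garden
  VP
    VP
      V: found
      NP
        NP
          Det: every
          AP
            Adj: old
          N: committee
        Conj: and
        NP
          Det: every
          AP
            Adj: nervous
          N: grammar
    Conj: and
    VP
      V: saw
      NP
        Det: no
        N: garden
Each bracket corresponds to one application of a listed rule, so the string is derivable from S.

Grammatical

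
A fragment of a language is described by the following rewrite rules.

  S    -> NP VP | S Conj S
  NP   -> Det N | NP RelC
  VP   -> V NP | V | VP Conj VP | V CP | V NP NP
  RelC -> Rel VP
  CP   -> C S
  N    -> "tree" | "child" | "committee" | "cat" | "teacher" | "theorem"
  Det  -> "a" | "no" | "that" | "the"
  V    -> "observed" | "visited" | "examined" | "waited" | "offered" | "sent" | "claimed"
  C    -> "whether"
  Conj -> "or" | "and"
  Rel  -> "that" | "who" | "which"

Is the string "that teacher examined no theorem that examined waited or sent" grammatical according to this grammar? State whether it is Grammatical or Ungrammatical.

Ungrammatical

For S → NP VP, the only prefix that parses as NP is 'that teacher', but the remainder 'examined no theorem that examined waited or sent' is not a VP under these rules. The alternative S rule S → S Conj S likewise has no satisfying split.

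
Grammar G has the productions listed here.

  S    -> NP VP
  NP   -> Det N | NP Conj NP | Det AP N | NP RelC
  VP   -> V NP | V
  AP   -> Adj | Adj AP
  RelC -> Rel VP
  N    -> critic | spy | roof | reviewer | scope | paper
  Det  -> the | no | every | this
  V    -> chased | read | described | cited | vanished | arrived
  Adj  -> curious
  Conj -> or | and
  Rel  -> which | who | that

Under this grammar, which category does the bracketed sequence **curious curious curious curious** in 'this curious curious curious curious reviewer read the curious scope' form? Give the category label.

S
  NP
    Det: this
    AP
      Adj: curious
      AP
        Adj: curious
        AP
          Adj: curious
          AP
            Adj: curious
    N: reviewer
  VP
    V: read
    NP
      Det: the
      AP
        Adj: curious
      N: scope
The span 'curious curious curious curious' is the AP node built by AP → Adj AP.

AP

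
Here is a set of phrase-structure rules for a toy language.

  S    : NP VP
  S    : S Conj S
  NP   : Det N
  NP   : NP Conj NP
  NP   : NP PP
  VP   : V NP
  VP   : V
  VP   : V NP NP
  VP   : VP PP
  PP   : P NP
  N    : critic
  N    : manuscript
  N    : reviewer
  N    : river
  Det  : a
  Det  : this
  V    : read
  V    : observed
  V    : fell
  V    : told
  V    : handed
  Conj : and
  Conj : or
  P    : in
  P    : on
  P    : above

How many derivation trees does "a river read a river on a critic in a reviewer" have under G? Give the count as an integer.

5

Two of the 5 distinct bracketings:
[S [NP [Det a] [N river]] [VP [V read] [NP [NP [Det a] [N river]] [PP [P on] [NP [NP [Det a] [N critic]] [PP [P in] [NP [Det a] [N reviewer]]]]]]]]
[S [NP [Det a] [N river]] [VP [V read] [NP [NP [NP [Det a] [N river]] [PP [P on] [NP [Det a] [N critic]]]] [PP [P in] [NP [Det a] [N reviewer]]]]]]
The trees differ in how a recursive rule is bracketed over the same span.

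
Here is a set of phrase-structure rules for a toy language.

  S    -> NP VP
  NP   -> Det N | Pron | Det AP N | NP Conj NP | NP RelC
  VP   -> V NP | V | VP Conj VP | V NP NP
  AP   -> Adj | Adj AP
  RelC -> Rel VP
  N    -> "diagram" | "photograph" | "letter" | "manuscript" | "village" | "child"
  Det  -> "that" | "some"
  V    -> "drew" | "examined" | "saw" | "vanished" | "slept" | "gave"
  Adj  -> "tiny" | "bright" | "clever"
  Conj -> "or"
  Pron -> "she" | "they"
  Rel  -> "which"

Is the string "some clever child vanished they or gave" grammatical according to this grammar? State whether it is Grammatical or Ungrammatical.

Grammatical

S
  NP
    Det: some
    AP
      Adj: clever
    N: child
  VP
    VP
      V: vanished
      NP
        Pron: they
    Conj: or
    VP
      V: gave
Each bracket corresponds to one application of a listed rule, so the string is derivable from S.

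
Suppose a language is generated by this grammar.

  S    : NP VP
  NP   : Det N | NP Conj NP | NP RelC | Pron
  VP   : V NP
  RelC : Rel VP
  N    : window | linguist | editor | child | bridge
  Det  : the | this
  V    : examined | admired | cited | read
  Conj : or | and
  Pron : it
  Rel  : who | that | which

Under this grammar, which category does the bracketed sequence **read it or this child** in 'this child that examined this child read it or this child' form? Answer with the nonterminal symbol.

VP

S
  NP
    NP
      Det: this
      N: child
    RelC
      Rel: that
      VP
        V: examined
        NP
          Det: this
          N: child
  VP
    V: read
    NP
      NP
        Pron: it
      Conj: or
      NP
        Det: this
        N: child
The span 'read it or this child' is the VP node built by VP → V NP.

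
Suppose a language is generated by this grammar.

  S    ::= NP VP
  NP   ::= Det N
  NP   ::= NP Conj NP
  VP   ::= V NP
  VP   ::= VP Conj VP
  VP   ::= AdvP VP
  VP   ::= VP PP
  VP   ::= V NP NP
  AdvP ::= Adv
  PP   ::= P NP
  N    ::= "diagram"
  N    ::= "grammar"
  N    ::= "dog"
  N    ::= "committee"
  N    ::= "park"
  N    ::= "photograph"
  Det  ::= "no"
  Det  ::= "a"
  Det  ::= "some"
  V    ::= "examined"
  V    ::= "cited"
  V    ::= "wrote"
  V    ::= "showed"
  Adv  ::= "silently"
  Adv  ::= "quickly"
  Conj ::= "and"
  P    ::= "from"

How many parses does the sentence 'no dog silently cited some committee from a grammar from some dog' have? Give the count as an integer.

3

Two of the 3 distinct bracketings:
[S [NP [Det no] [N dog]] [VP [AdvP [Adv silently]] [VP [VP [VP [V cited] [NP [Det some] [N committee]]] [PP [P from] [NP [Det a] [N grammar]]]] [PP [P from] [NP [Det some] [N dog]]]]]]
[S [NP [Det no] [N dog]] [VP [VP [AdvP [Adv silently]] [VP [VP [V cited] [NP [Det some] [N committee]]] [PP [P from] [NP [Det a] [N grammar]]]]] [PP [P from] [NP [Det some] [N dog]]]]]
The trees differ in how a recursive rule is bracketed over the same span.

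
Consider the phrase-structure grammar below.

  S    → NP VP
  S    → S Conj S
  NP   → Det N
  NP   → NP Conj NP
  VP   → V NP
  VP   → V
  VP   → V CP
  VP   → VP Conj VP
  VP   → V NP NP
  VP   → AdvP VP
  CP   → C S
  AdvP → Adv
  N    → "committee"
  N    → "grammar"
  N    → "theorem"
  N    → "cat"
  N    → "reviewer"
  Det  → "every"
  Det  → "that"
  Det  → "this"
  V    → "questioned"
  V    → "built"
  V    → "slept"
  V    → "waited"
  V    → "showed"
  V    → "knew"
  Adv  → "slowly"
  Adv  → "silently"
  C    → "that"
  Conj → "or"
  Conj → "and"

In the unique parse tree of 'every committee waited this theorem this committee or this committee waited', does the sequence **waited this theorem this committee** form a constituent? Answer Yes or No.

Yes

[S [S [NP [Det every] [N committee]] [VP [V waited] [NP [Det this] [N theorem]] [NP [Det this] [N committee]]]] [Conj or] [S [NP [Det this] [N committee]] [VP [V waited]]]]
The words 'waited this theorem this committee' are exhaustively dominated by a single VP node (built by VP → V NP NP), so they form a constituent.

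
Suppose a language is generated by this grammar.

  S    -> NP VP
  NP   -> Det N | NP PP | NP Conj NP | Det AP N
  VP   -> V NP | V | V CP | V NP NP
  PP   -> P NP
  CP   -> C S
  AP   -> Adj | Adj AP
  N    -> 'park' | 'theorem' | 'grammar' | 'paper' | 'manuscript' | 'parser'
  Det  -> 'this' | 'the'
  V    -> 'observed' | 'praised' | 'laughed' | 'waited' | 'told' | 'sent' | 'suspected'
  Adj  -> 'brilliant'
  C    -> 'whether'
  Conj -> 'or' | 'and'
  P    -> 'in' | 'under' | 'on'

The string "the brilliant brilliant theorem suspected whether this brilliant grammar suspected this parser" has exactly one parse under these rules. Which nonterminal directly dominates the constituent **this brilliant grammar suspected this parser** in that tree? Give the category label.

S
  NP
    Det: the
    AP
      Adj: brilliant
      AP
        Adj: brilliant
    N: theorem
  VP
    V: suspected
    CP
      C: whether
      S
        NP
          Det: this
          AP
            Adj: brilliant
          N: grammar
        VP
          V: suspected
          NP
            Det: this
            N: parser
The span 'this brilliant grammar suspected this parser' is the S node built by S → NP VP.
Its mother is the CP built by CP → C S.

CP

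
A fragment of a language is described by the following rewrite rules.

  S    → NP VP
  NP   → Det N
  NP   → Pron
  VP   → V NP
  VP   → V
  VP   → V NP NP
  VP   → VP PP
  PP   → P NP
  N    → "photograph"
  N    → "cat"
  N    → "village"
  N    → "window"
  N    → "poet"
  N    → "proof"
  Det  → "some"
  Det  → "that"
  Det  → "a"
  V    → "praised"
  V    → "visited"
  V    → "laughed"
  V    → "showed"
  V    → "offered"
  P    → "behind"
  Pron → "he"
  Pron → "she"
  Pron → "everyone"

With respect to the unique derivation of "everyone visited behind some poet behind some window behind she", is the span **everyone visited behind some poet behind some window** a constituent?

[S [NP [Pron everyone]] [VP [VP [VP [VP [V visited]] [PP [P behind] [NP [Det some] [N poet]]]] [PP [P behind] [NP [Det some] [N window]]]] [PP [P behind] [NP [Pron she]]]]]
The smallest constituent containing 'everyone visited behind some poet behind some window' is the S spanning 'everyone visited behind some poet behind some window behind she'; no single node in the tree dominates exactly the given words.

No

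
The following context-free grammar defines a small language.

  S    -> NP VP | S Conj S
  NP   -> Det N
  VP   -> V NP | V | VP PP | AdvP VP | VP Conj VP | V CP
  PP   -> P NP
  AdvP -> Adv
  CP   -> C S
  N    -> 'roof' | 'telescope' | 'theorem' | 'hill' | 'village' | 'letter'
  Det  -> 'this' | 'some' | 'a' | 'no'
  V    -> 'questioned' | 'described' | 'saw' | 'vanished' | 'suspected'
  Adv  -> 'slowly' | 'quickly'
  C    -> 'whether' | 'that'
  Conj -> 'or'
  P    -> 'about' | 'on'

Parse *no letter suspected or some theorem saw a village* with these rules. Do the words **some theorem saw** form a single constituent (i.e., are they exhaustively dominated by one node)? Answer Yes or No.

[S [S [NP [Det no] [N letter]] [VP [V suspected]]] [Conj or] [S [NP [Det some] [N theorem]] [VP [V saw] [NP [Det a] [N village]]]]]
The smallest constituent containing 'some theorem saw' is the S spanning 'some theorem saw a village'; no single node in the tree dominates exactly the given words.

No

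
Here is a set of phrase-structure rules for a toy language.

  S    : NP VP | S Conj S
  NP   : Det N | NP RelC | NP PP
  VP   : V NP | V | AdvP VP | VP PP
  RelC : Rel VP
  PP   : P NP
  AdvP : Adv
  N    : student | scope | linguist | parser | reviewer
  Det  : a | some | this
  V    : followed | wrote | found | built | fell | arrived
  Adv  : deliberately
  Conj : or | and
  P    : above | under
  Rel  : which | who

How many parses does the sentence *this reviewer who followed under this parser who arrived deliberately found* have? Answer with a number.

4

Two of the 4 distinct bracketings:
[S [NP [NP [Det this] [N reviewer]] [RelC [Rel who] [VP [VP [V followed]] [PP [P under] [NP [NP [Det this] [N parser]] [RelC [Rel who] [VP [V arrived]]]]]]]] [VP [AdvP [Adv deliberately]] [VP [V found]]]]
[S [NP [NP [NP [Det this] [N reviewer]] [RelC [Rel who] [VP [VP [V followed]] [PP [P under] [NP [Det this] [N parser]]]]]] [RelC [Rel who] [VP [V arrived]]]] [VP [AdvP [Adv deliberately]] [VP [V found]]]]
The trees differ in how a recursive rule is bracketed over the same span.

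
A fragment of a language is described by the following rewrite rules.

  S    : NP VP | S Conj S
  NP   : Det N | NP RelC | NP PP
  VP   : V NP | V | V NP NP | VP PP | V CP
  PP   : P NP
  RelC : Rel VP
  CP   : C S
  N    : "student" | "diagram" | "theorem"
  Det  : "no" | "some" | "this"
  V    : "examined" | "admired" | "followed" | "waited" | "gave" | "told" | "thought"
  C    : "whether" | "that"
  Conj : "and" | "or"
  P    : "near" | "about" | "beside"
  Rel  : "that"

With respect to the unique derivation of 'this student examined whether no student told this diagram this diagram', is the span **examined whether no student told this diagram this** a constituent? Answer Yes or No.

[S [NP [Det this] [N student]] [VP [V examined] [CP [C whether] [S [NP [Det no] [N student]] [VP [V told] [NP [Det this] [N diagram]] [NP [Det this] [N diagram]]]]]]]
The smallest constituent containing 'examined whether no student told this diagram this' is the VP spanning 'examined whether no student told this diagram this diagram'; no single node in the tree dominates exactly the given words.

No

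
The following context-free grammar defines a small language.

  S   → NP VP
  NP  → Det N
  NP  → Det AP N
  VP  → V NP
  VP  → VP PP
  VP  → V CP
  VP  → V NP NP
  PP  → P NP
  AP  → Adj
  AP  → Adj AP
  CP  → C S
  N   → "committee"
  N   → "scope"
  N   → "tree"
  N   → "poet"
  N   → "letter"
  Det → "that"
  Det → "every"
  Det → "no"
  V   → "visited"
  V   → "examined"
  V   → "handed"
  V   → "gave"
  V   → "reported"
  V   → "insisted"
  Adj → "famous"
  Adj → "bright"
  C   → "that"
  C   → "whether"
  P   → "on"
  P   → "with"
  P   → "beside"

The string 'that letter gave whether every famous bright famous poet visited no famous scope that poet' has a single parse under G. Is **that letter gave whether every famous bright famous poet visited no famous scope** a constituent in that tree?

No

[S [NP [Det that] [N letter]] [VP [V gave] [CP [C whether] [S [NP [Det every] [AP [Adj famous] [AP [Adj bright] [AP [Adj famous]]]] [N poet]] [VP [V visited] [NP [Det no] [AP [Adj famous]] [N scope]] [NP [Det that] [N poet]]]]]]]
The smallest constituent containing 'that letter gave whether every famous bright famous poet visited no famous scope' is the S spanning 'that letter gave whether every famous bright famous poet visited no famous scope that poet'; no single node in the tree dominates exactly the given words.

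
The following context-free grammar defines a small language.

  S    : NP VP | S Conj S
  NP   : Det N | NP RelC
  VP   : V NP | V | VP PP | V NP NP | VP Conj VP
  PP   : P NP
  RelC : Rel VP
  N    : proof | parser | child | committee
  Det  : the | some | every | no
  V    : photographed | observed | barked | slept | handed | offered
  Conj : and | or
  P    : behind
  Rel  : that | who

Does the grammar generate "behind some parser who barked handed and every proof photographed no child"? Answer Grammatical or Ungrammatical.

For S → NP VP, no prefix of the string parses as an NP. The alternative S rule S → S Conj S likewise has no satisfying split.

Ungrammatical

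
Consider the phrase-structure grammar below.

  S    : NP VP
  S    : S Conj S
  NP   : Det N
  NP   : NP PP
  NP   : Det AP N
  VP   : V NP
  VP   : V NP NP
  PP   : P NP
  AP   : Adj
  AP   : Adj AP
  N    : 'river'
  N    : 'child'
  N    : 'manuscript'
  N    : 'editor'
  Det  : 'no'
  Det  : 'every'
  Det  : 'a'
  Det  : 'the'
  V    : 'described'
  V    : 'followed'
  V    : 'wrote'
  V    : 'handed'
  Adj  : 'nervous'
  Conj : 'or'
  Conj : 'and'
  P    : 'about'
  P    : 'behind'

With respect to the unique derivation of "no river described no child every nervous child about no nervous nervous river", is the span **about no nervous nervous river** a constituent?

Yes

[S [NP [Det no] [N river]] [VP [V described] [NP [Det no] [N child]] [NP [NP [Det every] [AP [Adj nervous]] [N child]] [PP [P about] [NP [Det no] [AP [Adj nervous] [AP [Adj nervous]]] [N river]]]]]]
The words 'about no nervous nervous river' are exhaustively dominated by a single PP node (built by PP → P NP), so they form a constituent.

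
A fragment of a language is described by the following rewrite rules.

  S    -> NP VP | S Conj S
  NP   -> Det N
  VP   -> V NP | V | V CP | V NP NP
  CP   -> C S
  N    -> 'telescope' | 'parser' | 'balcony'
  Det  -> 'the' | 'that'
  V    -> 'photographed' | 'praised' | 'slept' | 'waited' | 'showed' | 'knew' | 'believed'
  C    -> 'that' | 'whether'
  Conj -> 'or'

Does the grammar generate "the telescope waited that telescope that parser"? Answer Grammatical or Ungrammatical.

Grammatical

[S [NP [Det the] [N telescope]] [VP [V waited] [NP [Det that] [N telescope]] [NP [Det that] [N parser]]]]
Every word is introduced by a lexical rule and the phrasal rules combine the resulting categories into a single S.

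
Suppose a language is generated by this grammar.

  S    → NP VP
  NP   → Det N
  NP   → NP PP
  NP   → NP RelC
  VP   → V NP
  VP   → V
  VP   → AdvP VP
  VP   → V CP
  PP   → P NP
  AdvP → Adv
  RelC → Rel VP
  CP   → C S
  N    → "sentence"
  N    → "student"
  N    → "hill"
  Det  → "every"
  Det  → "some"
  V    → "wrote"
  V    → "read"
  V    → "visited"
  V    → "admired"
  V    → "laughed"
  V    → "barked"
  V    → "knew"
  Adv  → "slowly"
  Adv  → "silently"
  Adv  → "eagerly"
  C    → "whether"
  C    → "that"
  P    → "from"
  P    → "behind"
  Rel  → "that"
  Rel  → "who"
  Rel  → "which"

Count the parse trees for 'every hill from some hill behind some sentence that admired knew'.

5

Two of the 5 distinct bracketings:
[S [NP [NP [Det every] [N hill]] [PP [P from] [NP [NP [Det some] [N hill]] [PP [P behind] [NP [NP [Det some] [N sentence]] [RelC [Rel that] [VP [V admired]]]]]]]] [VP [V knew]]]
[S [NP [NP [Det every] [N hill]] [PP [P from] [NP [NP [NP [Det some] [N hill]] [PP [P behind] [NP [Det some] [N sentence]]]] [RelC [Rel that] [VP [V admired]]]]]] [VP [V knew]]]
The trees differ in how a recursive rule is bracketed over the same span.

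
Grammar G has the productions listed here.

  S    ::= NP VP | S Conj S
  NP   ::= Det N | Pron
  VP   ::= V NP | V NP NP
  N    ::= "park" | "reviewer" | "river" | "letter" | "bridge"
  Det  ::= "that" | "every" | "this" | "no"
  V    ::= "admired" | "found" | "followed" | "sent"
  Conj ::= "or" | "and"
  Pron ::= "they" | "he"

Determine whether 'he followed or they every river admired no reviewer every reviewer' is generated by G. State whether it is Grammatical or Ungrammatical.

Ungrammatical

A V word can never sit immediately before a Conj word in any string this grammar generates, so the substring 'followed or' rules out a derivation.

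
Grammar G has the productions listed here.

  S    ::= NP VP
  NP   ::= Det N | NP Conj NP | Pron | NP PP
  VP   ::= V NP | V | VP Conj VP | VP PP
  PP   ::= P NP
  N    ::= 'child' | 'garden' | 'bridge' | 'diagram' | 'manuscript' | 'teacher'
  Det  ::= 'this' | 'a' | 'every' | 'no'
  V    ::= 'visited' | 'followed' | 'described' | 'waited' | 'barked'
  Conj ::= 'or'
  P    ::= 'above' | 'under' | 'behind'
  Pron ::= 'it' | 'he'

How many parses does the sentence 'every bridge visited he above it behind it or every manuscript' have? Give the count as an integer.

9

Two of the 9 distinct bracketings:
[S [NP [Det every] [N bridge]] [VP [V visited] [NP [NP [NP [Pron he]] [PP [P above] [NP [NP [Pron it]] [PP [P behind] [NP [Pron it]]]]]] [Conj or] [NP [Det every] [N manuscript]]]]]
[S [NP [Det every] [N bridge]] [VP [V visited] [NP [NP [NP [NP [Pron he]] [PP [P above] [NP [Pron it]]]] [PP [P behind] [NP [Pron it]]]] [Conj or] [NP [Det every] [N manuscript]]]]]
The trees differ in how a recursive rule is bracketed over the same span.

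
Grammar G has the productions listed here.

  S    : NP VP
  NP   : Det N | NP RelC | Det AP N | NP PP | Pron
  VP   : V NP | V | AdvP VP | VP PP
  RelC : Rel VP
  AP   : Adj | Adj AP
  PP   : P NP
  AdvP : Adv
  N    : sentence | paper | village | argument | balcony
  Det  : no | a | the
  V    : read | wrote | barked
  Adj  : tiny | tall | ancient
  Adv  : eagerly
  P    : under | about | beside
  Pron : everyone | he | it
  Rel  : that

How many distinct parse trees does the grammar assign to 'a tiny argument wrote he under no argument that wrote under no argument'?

Two of the 10 distinct bracketings:
[S [NP [Det a] [AP [Adj tiny]] [N argument]] [VP [V wrote] [NP [NP [NP [Pron he]] [PP [P under] [NP [Det no] [N argument]]]] [RelC [Rel that] [VP [VP [V wrote]] [PP [P under] [NP [Det no] [N argument]]]]]]]]
[S [NP [Det a] [AP [Adj tiny]] [N argument]] [VP [V wrote] [NP [NP [Pron he]] [PP [P under] [NP [NP [Det no] [N argument]] [RelC [Rel that] [VP [VP [V wrote]] [PP [P under] [NP [Det no] [N argument]]]]]]]]]]
The trees differ in how a recursive rule is bracketed over the same span.

10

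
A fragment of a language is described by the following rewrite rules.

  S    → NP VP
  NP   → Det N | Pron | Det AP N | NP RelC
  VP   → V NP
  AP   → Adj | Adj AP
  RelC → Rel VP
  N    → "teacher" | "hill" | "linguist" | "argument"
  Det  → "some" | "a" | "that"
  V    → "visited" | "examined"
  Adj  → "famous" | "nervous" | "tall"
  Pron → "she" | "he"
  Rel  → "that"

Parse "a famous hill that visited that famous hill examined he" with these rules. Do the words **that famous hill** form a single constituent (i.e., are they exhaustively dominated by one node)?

[S [NP [NP [Det a] [AP [Adj famous]] [N hill]] [RelC [Rel that] [VP [V visited] [NP [Det that] [AP [Adj famous]] [N hill]]]]] [VP [V examined] [NP [Pron he]]]]
The words 'that famous hill' are exhaustively dominated by a single NP node (built by NP → Det AP N), so they form a constituent.

Yes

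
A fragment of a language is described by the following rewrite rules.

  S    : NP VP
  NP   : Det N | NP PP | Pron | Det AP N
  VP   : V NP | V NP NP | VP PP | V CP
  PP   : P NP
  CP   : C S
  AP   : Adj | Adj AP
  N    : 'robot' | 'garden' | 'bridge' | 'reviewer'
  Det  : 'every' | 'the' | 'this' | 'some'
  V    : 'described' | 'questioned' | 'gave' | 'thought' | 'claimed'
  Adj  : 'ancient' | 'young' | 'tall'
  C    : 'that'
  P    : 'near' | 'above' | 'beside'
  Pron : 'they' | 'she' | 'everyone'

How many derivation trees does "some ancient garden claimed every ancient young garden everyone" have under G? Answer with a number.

1

[S [NP [Det some] [AP [Adj ancient]] [N garden]] [VP [V claimed] [NP [Det every] [AP [Adj ancient] [AP [Adj young]]] [N garden]] [NP [Pron everyone]]]]
No rule offers an alternative attachment or grouping for any span, so this is the only derivation.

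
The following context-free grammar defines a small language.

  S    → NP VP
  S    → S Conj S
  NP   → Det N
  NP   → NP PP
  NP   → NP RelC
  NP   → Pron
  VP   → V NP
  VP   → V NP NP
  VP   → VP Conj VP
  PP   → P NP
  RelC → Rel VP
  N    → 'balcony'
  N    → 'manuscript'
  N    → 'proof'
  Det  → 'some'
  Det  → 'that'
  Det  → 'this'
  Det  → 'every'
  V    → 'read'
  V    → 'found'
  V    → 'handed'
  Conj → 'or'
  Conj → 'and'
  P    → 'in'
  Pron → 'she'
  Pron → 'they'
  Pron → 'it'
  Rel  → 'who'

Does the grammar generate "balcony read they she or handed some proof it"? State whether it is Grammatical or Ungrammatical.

Ungrammatical

For S → NP VP, no prefix of the string parses as an NP. The alternative S rule S → S Conj S likewise has no satisfying split.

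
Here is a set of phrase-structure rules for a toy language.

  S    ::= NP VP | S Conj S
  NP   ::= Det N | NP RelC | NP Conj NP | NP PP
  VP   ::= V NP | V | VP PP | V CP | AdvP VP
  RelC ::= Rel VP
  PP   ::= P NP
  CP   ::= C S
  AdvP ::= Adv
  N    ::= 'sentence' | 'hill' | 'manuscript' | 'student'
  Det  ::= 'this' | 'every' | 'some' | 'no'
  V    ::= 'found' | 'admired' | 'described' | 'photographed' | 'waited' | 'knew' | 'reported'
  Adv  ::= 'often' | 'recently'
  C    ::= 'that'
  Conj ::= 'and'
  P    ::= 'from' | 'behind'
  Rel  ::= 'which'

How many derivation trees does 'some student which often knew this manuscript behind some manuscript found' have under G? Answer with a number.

4

Two of the 4 distinct bracketings:
[S [NP [NP [Det some] [N student]] [RelC [Rel which] [VP [VP [AdvP [Adv often]] [VP [V knew] [NP [Det this] [N manuscript]]]] [PP [P behind] [NP [Det some] [N manuscript]]]]]] [VP [V found]]]
[S [NP [NP [Det some] [N student]] [RelC [Rel which] [VP [AdvP [Adv often]] [VP [V knew] [NP [NP [Det this] [N manuscript]] [PP [P behind] [NP [Det some] [N manuscript]]]]]]]] [VP [V found]]]
The difference turns on whether NP → NP PP is used at the relevant span, versus an alternative expansion of NP.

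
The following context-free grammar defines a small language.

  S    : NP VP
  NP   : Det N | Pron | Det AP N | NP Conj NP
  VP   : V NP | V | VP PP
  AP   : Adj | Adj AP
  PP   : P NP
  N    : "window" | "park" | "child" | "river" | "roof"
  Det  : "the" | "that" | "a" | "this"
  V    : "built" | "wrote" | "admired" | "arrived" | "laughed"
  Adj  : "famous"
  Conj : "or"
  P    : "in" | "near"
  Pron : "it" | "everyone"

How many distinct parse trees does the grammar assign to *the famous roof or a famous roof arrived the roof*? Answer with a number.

1

[S [NP [NP [Det the] [AP [Adj famous]] [N roof]] [Conj or] [NP [Det a] [AP [Adj famous]] [N roof]]] [VP [V arrived] [NP [Det the] [N roof]]]]
No rule offers an alternative attachment or grouping for any span, so this is the only derivation.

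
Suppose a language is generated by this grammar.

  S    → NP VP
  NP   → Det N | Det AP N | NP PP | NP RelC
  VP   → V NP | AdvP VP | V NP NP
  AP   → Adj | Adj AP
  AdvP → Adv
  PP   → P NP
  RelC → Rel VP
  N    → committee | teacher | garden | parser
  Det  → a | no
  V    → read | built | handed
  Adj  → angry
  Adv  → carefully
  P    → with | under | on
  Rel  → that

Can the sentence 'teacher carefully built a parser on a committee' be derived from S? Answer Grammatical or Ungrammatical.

For S → NP VP, no prefix of the string parses as an NP.

Ungrammatical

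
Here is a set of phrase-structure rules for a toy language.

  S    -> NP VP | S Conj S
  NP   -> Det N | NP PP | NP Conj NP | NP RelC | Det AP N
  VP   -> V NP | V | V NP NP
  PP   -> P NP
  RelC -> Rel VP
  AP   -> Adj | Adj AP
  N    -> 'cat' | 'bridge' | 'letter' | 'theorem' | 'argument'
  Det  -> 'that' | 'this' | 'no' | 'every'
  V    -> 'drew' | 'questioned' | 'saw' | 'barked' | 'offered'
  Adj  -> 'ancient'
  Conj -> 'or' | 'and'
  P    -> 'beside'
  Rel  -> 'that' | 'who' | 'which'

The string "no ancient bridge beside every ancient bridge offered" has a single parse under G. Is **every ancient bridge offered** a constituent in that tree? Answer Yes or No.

No

[S [NP [NP [Det no] [AP [Adj ancient]] [N bridge]] [PP [P beside] [NP [Det every] [AP [Adj ancient]] [N bridge]]]] [VP [V offered]]]
The smallest constituent containing 'every ancient bridge offered' is the S spanning 'no ancient bridge beside every ancient bridge offered'; no single node in the tree dominates exactly the given words.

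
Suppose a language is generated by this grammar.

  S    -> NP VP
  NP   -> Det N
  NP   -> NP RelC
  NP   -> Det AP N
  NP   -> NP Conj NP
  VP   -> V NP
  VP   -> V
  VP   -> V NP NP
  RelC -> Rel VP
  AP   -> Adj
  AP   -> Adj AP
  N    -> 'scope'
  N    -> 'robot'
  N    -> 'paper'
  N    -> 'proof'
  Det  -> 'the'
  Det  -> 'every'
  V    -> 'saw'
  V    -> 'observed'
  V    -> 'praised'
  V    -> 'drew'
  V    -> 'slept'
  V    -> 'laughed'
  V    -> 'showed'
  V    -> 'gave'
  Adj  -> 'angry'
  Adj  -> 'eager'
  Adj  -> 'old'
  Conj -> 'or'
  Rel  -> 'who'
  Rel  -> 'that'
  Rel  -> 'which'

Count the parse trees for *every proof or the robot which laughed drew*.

The two bracketings:
[S [NP [NP [NP [Det every] [N proof]] [Conj or] [NP [Det the] [N robot]]] [RelC [Rel which] [VP [V laughed]]]] [VP [V drew]]]
[S [NP [NP [Det every] [N proof]] [Conj or] [NP [NP [Det the] [N robot]] [RelC [Rel which] [VP [V laughed]]]]] [VP [V drew]]]
The trees differ in how a recursive rule is bracketed over the same span.

2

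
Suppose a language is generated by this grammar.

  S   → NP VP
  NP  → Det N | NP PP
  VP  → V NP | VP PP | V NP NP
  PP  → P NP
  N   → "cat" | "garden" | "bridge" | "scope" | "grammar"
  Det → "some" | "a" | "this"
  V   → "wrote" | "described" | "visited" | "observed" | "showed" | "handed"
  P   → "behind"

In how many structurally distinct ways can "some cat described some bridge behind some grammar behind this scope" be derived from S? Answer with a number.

5

Two of the 5 distinct bracketings:
[S [NP [Det some] [N cat]] [VP [V described] [NP [NP [Det some] [N bridge]] [PP [P behind] [NP [NP [Det some] [N grammar]] [PP [P behind] [NP [Det this] [N scope]]]]]]]]
[S [NP [Det some] [N cat]] [VP [V described] [NP [NP [NP [Det some] [N bridge]] [PP [P behind] [NP [Det some] [N grammar]]]] [PP [P behind] [NP [Det this] [N scope]]]]]]
The trees differ in how a recursive rule is bracketed over the same span.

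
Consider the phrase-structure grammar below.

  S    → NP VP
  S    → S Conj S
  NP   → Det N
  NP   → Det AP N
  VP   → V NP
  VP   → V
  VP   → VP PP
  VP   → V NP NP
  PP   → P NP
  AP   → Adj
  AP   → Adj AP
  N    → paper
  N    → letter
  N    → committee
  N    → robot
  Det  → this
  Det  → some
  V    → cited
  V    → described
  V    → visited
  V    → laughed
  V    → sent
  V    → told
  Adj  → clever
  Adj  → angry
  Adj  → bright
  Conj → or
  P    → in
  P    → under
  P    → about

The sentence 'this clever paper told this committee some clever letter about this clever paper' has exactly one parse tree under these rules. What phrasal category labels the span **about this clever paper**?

S
  NP
    Det: this
    AP
      Adj: clever
    N: paper
  VP
    VP
      V: told
      NP
        Det: this
        N: committee
      NP
        Det: some
        AP
          Adj: clever
        N: letter
    PP
      P: about
      NP
        Det: this
        AP
          Adj: clever
        N: paper
The span 'about this clever paper' is the PP node built by PP → P NP.

PP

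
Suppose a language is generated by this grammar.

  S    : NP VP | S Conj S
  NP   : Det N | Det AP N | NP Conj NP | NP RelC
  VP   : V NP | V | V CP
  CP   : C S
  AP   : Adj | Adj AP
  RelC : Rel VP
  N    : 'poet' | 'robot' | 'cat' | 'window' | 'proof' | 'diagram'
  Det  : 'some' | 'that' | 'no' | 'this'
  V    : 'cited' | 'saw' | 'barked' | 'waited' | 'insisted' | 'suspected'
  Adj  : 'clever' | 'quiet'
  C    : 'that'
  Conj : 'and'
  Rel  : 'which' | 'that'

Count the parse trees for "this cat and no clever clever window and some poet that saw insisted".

Two of the 5 distinct bracketings:
[S [NP [NP [Det this] [N cat]] [Conj and] [NP [NP [Det no] [AP [Adj clever] [AP [Adj clever]]] [N window]] [Conj and] [NP [NP [Det some] [N poet]] [RelC [Rel that] [VP [V saw]]]]]] [VP [V insisted]]]
[S [NP [NP [Det this] [N cat]] [Conj and] [NP [NP [NP [Det no] [AP [Adj clever] [AP [Adj clever]]] [N window]] [Conj and] [NP [Det some] [N poet]]] [RelC [Rel that] [VP [V saw]]]]] [VP [V insisted]]]
The trees differ in how a recursive rule is bracketed over the same span.

5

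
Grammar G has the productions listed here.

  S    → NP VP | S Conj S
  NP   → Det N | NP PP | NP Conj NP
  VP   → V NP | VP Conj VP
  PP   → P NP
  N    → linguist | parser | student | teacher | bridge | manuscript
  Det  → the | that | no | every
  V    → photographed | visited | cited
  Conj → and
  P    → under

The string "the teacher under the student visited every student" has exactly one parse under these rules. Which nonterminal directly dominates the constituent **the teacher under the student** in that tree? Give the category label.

S
  NP
    NP
      Det: the
      N: teacher
    PP
      P: under
      NP
        Det: the
        N: student
  VP
    V: visited
    NP
      Det: every
      N: student
The span 'the teacher under the student' is the NP node built by NP → NP PP.
Its mother is the S built by S → NP VP.

S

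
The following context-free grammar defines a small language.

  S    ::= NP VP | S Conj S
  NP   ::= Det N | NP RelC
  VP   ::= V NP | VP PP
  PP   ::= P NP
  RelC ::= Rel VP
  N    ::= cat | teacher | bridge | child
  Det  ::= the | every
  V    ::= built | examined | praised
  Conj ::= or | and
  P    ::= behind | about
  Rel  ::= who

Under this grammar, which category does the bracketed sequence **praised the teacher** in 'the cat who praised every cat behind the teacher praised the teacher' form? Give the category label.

VP

S
  NP
    NP
      Det: the
      N: cat
    RelC
      Rel: who
      VP
        VP
          V: praised
          NP
            Det: every
            N: cat
        PP
          P: behind
          NP
            Det: the
            N: teacher
  VP
    V: praised
    NP
      Det: the
      N: teacher
The span 'praised the teacher' is the VP node built by VP → V NP.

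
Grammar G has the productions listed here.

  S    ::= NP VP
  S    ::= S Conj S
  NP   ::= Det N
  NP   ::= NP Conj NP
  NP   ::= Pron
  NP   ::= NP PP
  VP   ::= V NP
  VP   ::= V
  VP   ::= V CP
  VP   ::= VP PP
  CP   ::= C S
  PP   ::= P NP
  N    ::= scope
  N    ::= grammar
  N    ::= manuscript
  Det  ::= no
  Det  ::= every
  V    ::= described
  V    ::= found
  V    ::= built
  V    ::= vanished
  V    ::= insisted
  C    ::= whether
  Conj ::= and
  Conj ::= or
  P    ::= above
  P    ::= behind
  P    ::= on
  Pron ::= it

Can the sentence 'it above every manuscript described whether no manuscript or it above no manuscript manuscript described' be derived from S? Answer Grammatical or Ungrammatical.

An N word can never sit immediately before an N word in any string this grammar generates, so the substring 'manuscript manuscript' rules out a derivation.

Ungrammatical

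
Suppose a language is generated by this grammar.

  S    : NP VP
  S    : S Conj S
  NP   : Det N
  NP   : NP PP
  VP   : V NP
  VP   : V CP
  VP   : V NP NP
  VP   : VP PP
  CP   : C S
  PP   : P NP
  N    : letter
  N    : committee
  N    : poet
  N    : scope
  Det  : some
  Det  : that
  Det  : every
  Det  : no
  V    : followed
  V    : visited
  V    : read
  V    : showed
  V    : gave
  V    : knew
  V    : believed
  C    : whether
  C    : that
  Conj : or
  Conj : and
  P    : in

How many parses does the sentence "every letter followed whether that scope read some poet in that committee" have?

3

Two of the 3 distinct bracketings:
[S [NP [Det every] [N letter]] [VP [V followed] [CP [C whether] [S [NP [Det that] [N scope]] [VP [V read] [NP [NP [Det some] [N poet]] [PP [P in] [NP [Det that] [N committee]]]]]]]]]
[S [NP [Det every] [N letter]] [VP [V followed] [CP [C whether] [S [NP [Det that] [N scope]] [VP [VP [V read] [NP [Det some] [N poet]]] [PP [P in] [NP [Det that] [N committee]]]]]]]]
The difference turns on whether NP → NP PP is used at the relevant span, versus an alternative expansion of NP.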